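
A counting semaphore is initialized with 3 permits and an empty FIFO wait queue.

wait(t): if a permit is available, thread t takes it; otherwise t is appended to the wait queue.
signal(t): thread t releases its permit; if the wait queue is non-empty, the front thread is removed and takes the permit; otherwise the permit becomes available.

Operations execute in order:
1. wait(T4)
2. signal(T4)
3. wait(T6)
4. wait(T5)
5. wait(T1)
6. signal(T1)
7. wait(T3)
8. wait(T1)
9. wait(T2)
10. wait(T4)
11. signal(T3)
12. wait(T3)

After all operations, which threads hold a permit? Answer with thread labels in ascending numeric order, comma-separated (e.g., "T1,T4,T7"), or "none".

Answer: T1,T5,T6

Derivation:
Step 1: wait(T4) -> count=2 queue=[] holders={T4}
Step 2: signal(T4) -> count=3 queue=[] holders={none}
Step 3: wait(T6) -> count=2 queue=[] holders={T6}
Step 4: wait(T5) -> count=1 queue=[] holders={T5,T6}
Step 5: wait(T1) -> count=0 queue=[] holders={T1,T5,T6}
Step 6: signal(T1) -> count=1 queue=[] holders={T5,T6}
Step 7: wait(T3) -> count=0 queue=[] holders={T3,T5,T6}
Step 8: wait(T1) -> count=0 queue=[T1] holders={T3,T5,T6}
Step 9: wait(T2) -> count=0 queue=[T1,T2] holders={T3,T5,T6}
Step 10: wait(T4) -> count=0 queue=[T1,T2,T4] holders={T3,T5,T6}
Step 11: signal(T3) -> count=0 queue=[T2,T4] holders={T1,T5,T6}
Step 12: wait(T3) -> count=0 queue=[T2,T4,T3] holders={T1,T5,T6}
Final holders: T1,T5,T6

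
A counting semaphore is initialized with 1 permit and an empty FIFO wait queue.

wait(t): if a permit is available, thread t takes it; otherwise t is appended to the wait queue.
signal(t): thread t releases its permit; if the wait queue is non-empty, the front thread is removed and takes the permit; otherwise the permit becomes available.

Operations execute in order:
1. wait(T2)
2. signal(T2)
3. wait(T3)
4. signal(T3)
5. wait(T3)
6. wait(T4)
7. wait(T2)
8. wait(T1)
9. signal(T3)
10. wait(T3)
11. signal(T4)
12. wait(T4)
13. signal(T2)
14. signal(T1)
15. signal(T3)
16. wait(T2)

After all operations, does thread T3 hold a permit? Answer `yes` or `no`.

Answer: no

Derivation:
Step 1: wait(T2) -> count=0 queue=[] holders={T2}
Step 2: signal(T2) -> count=1 queue=[] holders={none}
Step 3: wait(T3) -> count=0 queue=[] holders={T3}
Step 4: signal(T3) -> count=1 queue=[] holders={none}
Step 5: wait(T3) -> count=0 queue=[] holders={T3}
Step 6: wait(T4) -> count=0 queue=[T4] holders={T3}
Step 7: wait(T2) -> count=0 queue=[T4,T2] holders={T3}
Step 8: wait(T1) -> count=0 queue=[T4,T2,T1] holders={T3}
Step 9: signal(T3) -> count=0 queue=[T2,T1] holders={T4}
Step 10: wait(T3) -> count=0 queue=[T2,T1,T3] holders={T4}
Step 11: signal(T4) -> count=0 queue=[T1,T3] holders={T2}
Step 12: wait(T4) -> count=0 queue=[T1,T3,T4] holders={T2}
Step 13: signal(T2) -> count=0 queue=[T3,T4] holders={T1}
Step 14: signal(T1) -> count=0 queue=[T4] holders={T3}
Step 15: signal(T3) -> count=0 queue=[] holders={T4}
Step 16: wait(T2) -> count=0 queue=[T2] holders={T4}
Final holders: {T4} -> T3 not in holders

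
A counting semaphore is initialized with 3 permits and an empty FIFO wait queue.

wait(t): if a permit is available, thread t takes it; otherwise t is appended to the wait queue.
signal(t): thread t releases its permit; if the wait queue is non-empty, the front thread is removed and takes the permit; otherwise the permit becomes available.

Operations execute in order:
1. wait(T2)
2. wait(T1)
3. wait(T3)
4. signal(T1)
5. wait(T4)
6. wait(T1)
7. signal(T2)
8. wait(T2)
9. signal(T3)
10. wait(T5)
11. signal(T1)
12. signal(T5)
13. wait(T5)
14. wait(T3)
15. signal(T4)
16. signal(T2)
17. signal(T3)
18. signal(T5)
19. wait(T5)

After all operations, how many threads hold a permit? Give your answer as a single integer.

Answer: 1

Derivation:
Step 1: wait(T2) -> count=2 queue=[] holders={T2}
Step 2: wait(T1) -> count=1 queue=[] holders={T1,T2}
Step 3: wait(T3) -> count=0 queue=[] holders={T1,T2,T3}
Step 4: signal(T1) -> count=1 queue=[] holders={T2,T3}
Step 5: wait(T4) -> count=0 queue=[] holders={T2,T3,T4}
Step 6: wait(T1) -> count=0 queue=[T1] holders={T2,T3,T4}
Step 7: signal(T2) -> count=0 queue=[] holders={T1,T3,T4}
Step 8: wait(T2) -> count=0 queue=[T2] holders={T1,T3,T4}
Step 9: signal(T3) -> count=0 queue=[] holders={T1,T2,T4}
Step 10: wait(T5) -> count=0 queue=[T5] holders={T1,T2,T4}
Step 11: signal(T1) -> count=0 queue=[] holders={T2,T4,T5}
Step 12: signal(T5) -> count=1 queue=[] holders={T2,T4}
Step 13: wait(T5) -> count=0 queue=[] holders={T2,T4,T5}
Step 14: wait(T3) -> count=0 queue=[T3] holders={T2,T4,T5}
Step 15: signal(T4) -> count=0 queue=[] holders={T2,T3,T5}
Step 16: signal(T2) -> count=1 queue=[] holders={T3,T5}
Step 17: signal(T3) -> count=2 queue=[] holders={T5}
Step 18: signal(T5) -> count=3 queue=[] holders={none}
Step 19: wait(T5) -> count=2 queue=[] holders={T5}
Final holders: {T5} -> 1 thread(s)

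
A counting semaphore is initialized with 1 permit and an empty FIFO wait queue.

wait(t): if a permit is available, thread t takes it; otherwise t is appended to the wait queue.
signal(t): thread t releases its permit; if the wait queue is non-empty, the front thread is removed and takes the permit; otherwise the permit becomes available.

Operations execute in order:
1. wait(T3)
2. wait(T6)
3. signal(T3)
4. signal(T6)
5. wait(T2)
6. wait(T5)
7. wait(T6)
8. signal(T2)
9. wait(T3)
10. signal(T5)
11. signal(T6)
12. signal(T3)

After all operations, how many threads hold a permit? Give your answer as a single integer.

Answer: 0

Derivation:
Step 1: wait(T3) -> count=0 queue=[] holders={T3}
Step 2: wait(T6) -> count=0 queue=[T6] holders={T3}
Step 3: signal(T3) -> count=0 queue=[] holders={T6}
Step 4: signal(T6) -> count=1 queue=[] holders={none}
Step 5: wait(T2) -> count=0 queue=[] holders={T2}
Step 6: wait(T5) -> count=0 queue=[T5] holders={T2}
Step 7: wait(T6) -> count=0 queue=[T5,T6] holders={T2}
Step 8: signal(T2) -> count=0 queue=[T6] holders={T5}
Step 9: wait(T3) -> count=0 queue=[T6,T3] holders={T5}
Step 10: signal(T5) -> count=0 queue=[T3] holders={T6}
Step 11: signal(T6) -> count=0 queue=[] holders={T3}
Step 12: signal(T3) -> count=1 queue=[] holders={none}
Final holders: {none} -> 0 thread(s)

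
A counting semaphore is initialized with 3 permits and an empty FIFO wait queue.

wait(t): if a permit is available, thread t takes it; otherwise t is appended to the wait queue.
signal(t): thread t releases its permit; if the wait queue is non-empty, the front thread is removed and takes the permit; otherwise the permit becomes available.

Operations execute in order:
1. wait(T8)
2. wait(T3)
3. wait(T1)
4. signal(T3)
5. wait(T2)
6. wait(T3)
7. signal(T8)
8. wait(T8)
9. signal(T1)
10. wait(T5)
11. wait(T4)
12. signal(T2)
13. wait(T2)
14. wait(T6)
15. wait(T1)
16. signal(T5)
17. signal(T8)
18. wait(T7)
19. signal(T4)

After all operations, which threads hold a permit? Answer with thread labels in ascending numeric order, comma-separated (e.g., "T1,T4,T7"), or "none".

Step 1: wait(T8) -> count=2 queue=[] holders={T8}
Step 2: wait(T3) -> count=1 queue=[] holders={T3,T8}
Step 3: wait(T1) -> count=0 queue=[] holders={T1,T3,T8}
Step 4: signal(T3) -> count=1 queue=[] holders={T1,T8}
Step 5: wait(T2) -> count=0 queue=[] holders={T1,T2,T8}
Step 6: wait(T3) -> count=0 queue=[T3] holders={T1,T2,T8}
Step 7: signal(T8) -> count=0 queue=[] holders={T1,T2,T3}
Step 8: wait(T8) -> count=0 queue=[T8] holders={T1,T2,T3}
Step 9: signal(T1) -> count=0 queue=[] holders={T2,T3,T8}
Step 10: wait(T5) -> count=0 queue=[T5] holders={T2,T3,T8}
Step 11: wait(T4) -> count=0 queue=[T5,T4] holders={T2,T3,T8}
Step 12: signal(T2) -> count=0 queue=[T4] holders={T3,T5,T8}
Step 13: wait(T2) -> count=0 queue=[T4,T2] holders={T3,T5,T8}
Step 14: wait(T6) -> count=0 queue=[T4,T2,T6] holders={T3,T5,T8}
Step 15: wait(T1) -> count=0 queue=[T4,T2,T6,T1] holders={T3,T5,T8}
Step 16: signal(T5) -> count=0 queue=[T2,T6,T1] holders={T3,T4,T8}
Step 17: signal(T8) -> count=0 queue=[T6,T1] holders={T2,T3,T4}
Step 18: wait(T7) -> count=0 queue=[T6,T1,T7] holders={T2,T3,T4}
Step 19: signal(T4) -> count=0 queue=[T1,T7] holders={T2,T3,T6}
Final holders: T2,T3,T6

Answer: T2,T3,T6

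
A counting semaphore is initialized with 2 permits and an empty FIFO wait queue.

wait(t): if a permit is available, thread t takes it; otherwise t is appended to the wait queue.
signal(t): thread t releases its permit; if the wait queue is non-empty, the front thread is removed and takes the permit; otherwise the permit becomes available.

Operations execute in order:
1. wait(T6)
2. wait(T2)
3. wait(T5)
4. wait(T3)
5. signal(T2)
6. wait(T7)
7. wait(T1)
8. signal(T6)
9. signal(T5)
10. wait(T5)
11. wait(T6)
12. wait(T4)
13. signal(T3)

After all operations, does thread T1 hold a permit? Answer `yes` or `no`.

Answer: yes

Derivation:
Step 1: wait(T6) -> count=1 queue=[] holders={T6}
Step 2: wait(T2) -> count=0 queue=[] holders={T2,T6}
Step 3: wait(T5) -> count=0 queue=[T5] holders={T2,T6}
Step 4: wait(T3) -> count=0 queue=[T5,T3] holders={T2,T6}
Step 5: signal(T2) -> count=0 queue=[T3] holders={T5,T6}
Step 6: wait(T7) -> count=0 queue=[T3,T7] holders={T5,T6}
Step 7: wait(T1) -> count=0 queue=[T3,T7,T1] holders={T5,T6}
Step 8: signal(T6) -> count=0 queue=[T7,T1] holders={T3,T5}
Step 9: signal(T5) -> count=0 queue=[T1] holders={T3,T7}
Step 10: wait(T5) -> count=0 queue=[T1,T5] holders={T3,T7}
Step 11: wait(T6) -> count=0 queue=[T1,T5,T6] holders={T3,T7}
Step 12: wait(T4) -> count=0 queue=[T1,T5,T6,T4] holders={T3,T7}
Step 13: signal(T3) -> count=0 queue=[T5,T6,T4] holders={T1,T7}
Final holders: {T1,T7} -> T1 in holders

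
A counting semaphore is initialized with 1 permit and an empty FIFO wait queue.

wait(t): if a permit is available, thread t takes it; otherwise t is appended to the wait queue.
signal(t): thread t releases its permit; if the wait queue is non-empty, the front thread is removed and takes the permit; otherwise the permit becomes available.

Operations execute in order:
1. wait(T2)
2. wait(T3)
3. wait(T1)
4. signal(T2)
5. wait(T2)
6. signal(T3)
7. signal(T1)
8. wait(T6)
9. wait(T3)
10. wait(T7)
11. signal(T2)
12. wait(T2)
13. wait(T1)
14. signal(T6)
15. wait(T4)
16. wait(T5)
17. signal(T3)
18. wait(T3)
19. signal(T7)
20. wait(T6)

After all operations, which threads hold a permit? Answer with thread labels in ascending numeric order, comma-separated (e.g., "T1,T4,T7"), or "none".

Step 1: wait(T2) -> count=0 queue=[] holders={T2}
Step 2: wait(T3) -> count=0 queue=[T3] holders={T2}
Step 3: wait(T1) -> count=0 queue=[T3,T1] holders={T2}
Step 4: signal(T2) -> count=0 queue=[T1] holders={T3}
Step 5: wait(T2) -> count=0 queue=[T1,T2] holders={T3}
Step 6: signal(T3) -> count=0 queue=[T2] holders={T1}
Step 7: signal(T1) -> count=0 queue=[] holders={T2}
Step 8: wait(T6) -> count=0 queue=[T6] holders={T2}
Step 9: wait(T3) -> count=0 queue=[T6,T3] holders={T2}
Step 10: wait(T7) -> count=0 queue=[T6,T3,T7] holders={T2}
Step 11: signal(T2) -> count=0 queue=[T3,T7] holders={T6}
Step 12: wait(T2) -> count=0 queue=[T3,T7,T2] holders={T6}
Step 13: wait(T1) -> count=0 queue=[T3,T7,T2,T1] holders={T6}
Step 14: signal(T6) -> count=0 queue=[T7,T2,T1] holders={T3}
Step 15: wait(T4) -> count=0 queue=[T7,T2,T1,T4] holders={T3}
Step 16: wait(T5) -> count=0 queue=[T7,T2,T1,T4,T5] holders={T3}
Step 17: signal(T3) -> count=0 queue=[T2,T1,T4,T5] holders={T7}
Step 18: wait(T3) -> count=0 queue=[T2,T1,T4,T5,T3] holders={T7}
Step 19: signal(T7) -> count=0 queue=[T1,T4,T5,T3] holders={T2}
Step 20: wait(T6) -> count=0 queue=[T1,T4,T5,T3,T6] holders={T2}
Final holders: T2

Answer: T2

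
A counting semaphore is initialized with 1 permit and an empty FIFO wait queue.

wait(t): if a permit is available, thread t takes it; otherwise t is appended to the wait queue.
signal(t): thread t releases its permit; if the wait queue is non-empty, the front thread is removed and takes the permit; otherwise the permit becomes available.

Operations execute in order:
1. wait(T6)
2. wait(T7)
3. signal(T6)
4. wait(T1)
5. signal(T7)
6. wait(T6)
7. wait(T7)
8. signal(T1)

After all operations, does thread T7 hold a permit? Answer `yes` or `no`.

Step 1: wait(T6) -> count=0 queue=[] holders={T6}
Step 2: wait(T7) -> count=0 queue=[T7] holders={T6}
Step 3: signal(T6) -> count=0 queue=[] holders={T7}
Step 4: wait(T1) -> count=0 queue=[T1] holders={T7}
Step 5: signal(T7) -> count=0 queue=[] holders={T1}
Step 6: wait(T6) -> count=0 queue=[T6] holders={T1}
Step 7: wait(T7) -> count=0 queue=[T6,T7] holders={T1}
Step 8: signal(T1) -> count=0 queue=[T7] holders={T6}
Final holders: {T6} -> T7 not in holders

Answer: no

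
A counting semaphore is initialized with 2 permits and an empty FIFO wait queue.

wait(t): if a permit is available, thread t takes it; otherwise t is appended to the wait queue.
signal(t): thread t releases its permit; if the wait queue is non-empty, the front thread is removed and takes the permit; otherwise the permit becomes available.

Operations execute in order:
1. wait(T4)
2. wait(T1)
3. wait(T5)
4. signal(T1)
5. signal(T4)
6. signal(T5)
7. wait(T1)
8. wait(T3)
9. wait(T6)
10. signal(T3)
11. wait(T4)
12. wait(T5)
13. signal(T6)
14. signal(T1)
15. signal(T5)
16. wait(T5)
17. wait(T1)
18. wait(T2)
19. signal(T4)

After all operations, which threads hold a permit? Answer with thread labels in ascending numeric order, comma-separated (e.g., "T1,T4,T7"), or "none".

Answer: T1,T5

Derivation:
Step 1: wait(T4) -> count=1 queue=[] holders={T4}
Step 2: wait(T1) -> count=0 queue=[] holders={T1,T4}
Step 3: wait(T5) -> count=0 queue=[T5] holders={T1,T4}
Step 4: signal(T1) -> count=0 queue=[] holders={T4,T5}
Step 5: signal(T4) -> count=1 queue=[] holders={T5}
Step 6: signal(T5) -> count=2 queue=[] holders={none}
Step 7: wait(T1) -> count=1 queue=[] holders={T1}
Step 8: wait(T3) -> count=0 queue=[] holders={T1,T3}
Step 9: wait(T6) -> count=0 queue=[T6] holders={T1,T3}
Step 10: signal(T3) -> count=0 queue=[] holders={T1,T6}
Step 11: wait(T4) -> count=0 queue=[T4] holders={T1,T6}
Step 12: wait(T5) -> count=0 queue=[T4,T5] holders={T1,T6}
Step 13: signal(T6) -> count=0 queue=[T5] holders={T1,T4}
Step 14: signal(T1) -> count=0 queue=[] holders={T4,T5}
Step 15: signal(T5) -> count=1 queue=[] holders={T4}
Step 16: wait(T5) -> count=0 queue=[] holders={T4,T5}
Step 17: wait(T1) -> count=0 queue=[T1] holders={T4,T5}
Step 18: wait(T2) -> count=0 queue=[T1,T2] holders={T4,T5}
Step 19: signal(T4) -> count=0 queue=[T2] holders={T1,T5}
Final holders: T1,T5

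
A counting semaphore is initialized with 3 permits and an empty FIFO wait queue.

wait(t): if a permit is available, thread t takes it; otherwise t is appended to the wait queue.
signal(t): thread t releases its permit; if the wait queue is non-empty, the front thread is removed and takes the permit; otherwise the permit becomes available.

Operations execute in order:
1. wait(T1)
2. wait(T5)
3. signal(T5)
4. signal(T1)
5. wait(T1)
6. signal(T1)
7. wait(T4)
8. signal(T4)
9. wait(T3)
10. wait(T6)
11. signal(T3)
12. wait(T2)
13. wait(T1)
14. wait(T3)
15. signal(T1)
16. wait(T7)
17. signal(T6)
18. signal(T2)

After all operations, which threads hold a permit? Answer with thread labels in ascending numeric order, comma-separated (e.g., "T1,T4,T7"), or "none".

Step 1: wait(T1) -> count=2 queue=[] holders={T1}
Step 2: wait(T5) -> count=1 queue=[] holders={T1,T5}
Step 3: signal(T5) -> count=2 queue=[] holders={T1}
Step 4: signal(T1) -> count=3 queue=[] holders={none}
Step 5: wait(T1) -> count=2 queue=[] holders={T1}
Step 6: signal(T1) -> count=3 queue=[] holders={none}
Step 7: wait(T4) -> count=2 queue=[] holders={T4}
Step 8: signal(T4) -> count=3 queue=[] holders={none}
Step 9: wait(T3) -> count=2 queue=[] holders={T3}
Step 10: wait(T6) -> count=1 queue=[] holders={T3,T6}
Step 11: signal(T3) -> count=2 queue=[] holders={T6}
Step 12: wait(T2) -> count=1 queue=[] holders={T2,T6}
Step 13: wait(T1) -> count=0 queue=[] holders={T1,T2,T6}
Step 14: wait(T3) -> count=0 queue=[T3] holders={T1,T2,T6}
Step 15: signal(T1) -> count=0 queue=[] holders={T2,T3,T6}
Step 16: wait(T7) -> count=0 queue=[T7] holders={T2,T3,T6}
Step 17: signal(T6) -> count=0 queue=[] holders={T2,T3,T7}
Step 18: signal(T2) -> count=1 queue=[] holders={T3,T7}
Final holders: T3,T7

Answer: T3,T7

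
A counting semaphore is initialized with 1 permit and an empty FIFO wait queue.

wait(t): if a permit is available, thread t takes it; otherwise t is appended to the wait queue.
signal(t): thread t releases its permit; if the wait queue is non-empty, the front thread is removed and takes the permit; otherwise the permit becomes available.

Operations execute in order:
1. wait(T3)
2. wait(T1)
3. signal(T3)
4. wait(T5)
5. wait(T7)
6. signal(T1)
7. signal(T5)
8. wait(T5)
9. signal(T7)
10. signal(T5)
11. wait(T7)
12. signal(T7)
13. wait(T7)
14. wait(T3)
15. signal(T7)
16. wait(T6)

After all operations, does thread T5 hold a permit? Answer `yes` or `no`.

Step 1: wait(T3) -> count=0 queue=[] holders={T3}
Step 2: wait(T1) -> count=0 queue=[T1] holders={T3}
Step 3: signal(T3) -> count=0 queue=[] holders={T1}
Step 4: wait(T5) -> count=0 queue=[T5] holders={T1}
Step 5: wait(T7) -> count=0 queue=[T5,T7] holders={T1}
Step 6: signal(T1) -> count=0 queue=[T7] holders={T5}
Step 7: signal(T5) -> count=0 queue=[] holders={T7}
Step 8: wait(T5) -> count=0 queue=[T5] holders={T7}
Step 9: signal(T7) -> count=0 queue=[] holders={T5}
Step 10: signal(T5) -> count=1 queue=[] holders={none}
Step 11: wait(T7) -> count=0 queue=[] holders={T7}
Step 12: signal(T7) -> count=1 queue=[] holders={none}
Step 13: wait(T7) -> count=0 queue=[] holders={T7}
Step 14: wait(T3) -> count=0 queue=[T3] holders={T7}
Step 15: signal(T7) -> count=0 queue=[] holders={T3}
Step 16: wait(T6) -> count=0 queue=[T6] holders={T3}
Final holders: {T3} -> T5 not in holders

Answer: no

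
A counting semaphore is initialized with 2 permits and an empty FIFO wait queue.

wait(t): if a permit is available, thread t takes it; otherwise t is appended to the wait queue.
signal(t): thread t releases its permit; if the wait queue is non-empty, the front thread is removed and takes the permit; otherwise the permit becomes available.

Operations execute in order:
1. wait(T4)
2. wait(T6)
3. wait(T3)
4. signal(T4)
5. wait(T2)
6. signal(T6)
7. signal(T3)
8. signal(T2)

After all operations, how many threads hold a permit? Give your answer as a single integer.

Answer: 0

Derivation:
Step 1: wait(T4) -> count=1 queue=[] holders={T4}
Step 2: wait(T6) -> count=0 queue=[] holders={T4,T6}
Step 3: wait(T3) -> count=0 queue=[T3] holders={T4,T6}
Step 4: signal(T4) -> count=0 queue=[] holders={T3,T6}
Step 5: wait(T2) -> count=0 queue=[T2] holders={T3,T6}
Step 6: signal(T6) -> count=0 queue=[] holders={T2,T3}
Step 7: signal(T3) -> count=1 queue=[] holders={T2}
Step 8: signal(T2) -> count=2 queue=[] holders={none}
Final holders: {none} -> 0 thread(s)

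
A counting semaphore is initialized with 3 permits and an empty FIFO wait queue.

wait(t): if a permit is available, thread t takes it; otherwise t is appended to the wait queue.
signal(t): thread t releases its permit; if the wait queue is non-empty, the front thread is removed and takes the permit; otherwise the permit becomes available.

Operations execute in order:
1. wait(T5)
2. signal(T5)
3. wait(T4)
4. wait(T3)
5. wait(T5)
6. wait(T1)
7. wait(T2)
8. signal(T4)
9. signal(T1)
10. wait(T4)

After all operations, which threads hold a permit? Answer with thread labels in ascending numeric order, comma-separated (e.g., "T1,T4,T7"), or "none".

Answer: T2,T3,T5

Derivation:
Step 1: wait(T5) -> count=2 queue=[] holders={T5}
Step 2: signal(T5) -> count=3 queue=[] holders={none}
Step 3: wait(T4) -> count=2 queue=[] holders={T4}
Step 4: wait(T3) -> count=1 queue=[] holders={T3,T4}
Step 5: wait(T5) -> count=0 queue=[] holders={T3,T4,T5}
Step 6: wait(T1) -> count=0 queue=[T1] holders={T3,T4,T5}
Step 7: wait(T2) -> count=0 queue=[T1,T2] holders={T3,T4,T5}
Step 8: signal(T4) -> count=0 queue=[T2] holders={T1,T3,T5}
Step 9: signal(T1) -> count=0 queue=[] holders={T2,T3,T5}
Step 10: wait(T4) -> count=0 queue=[T4] holders={T2,T3,T5}
Final holders: T2,T3,T5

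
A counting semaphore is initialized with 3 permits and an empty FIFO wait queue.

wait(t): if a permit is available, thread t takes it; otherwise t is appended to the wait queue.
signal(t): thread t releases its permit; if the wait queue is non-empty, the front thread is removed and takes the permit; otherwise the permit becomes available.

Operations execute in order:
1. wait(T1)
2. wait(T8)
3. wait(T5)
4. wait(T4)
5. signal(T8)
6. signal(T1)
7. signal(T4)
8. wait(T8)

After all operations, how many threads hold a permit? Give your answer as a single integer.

Answer: 2

Derivation:
Step 1: wait(T1) -> count=2 queue=[] holders={T1}
Step 2: wait(T8) -> count=1 queue=[] holders={T1,T8}
Step 3: wait(T5) -> count=0 queue=[] holders={T1,T5,T8}
Step 4: wait(T4) -> count=0 queue=[T4] holders={T1,T5,T8}
Step 5: signal(T8) -> count=0 queue=[] holders={T1,T4,T5}
Step 6: signal(T1) -> count=1 queue=[] holders={T4,T5}
Step 7: signal(T4) -> count=2 queue=[] holders={T5}
Step 8: wait(T8) -> count=1 queue=[] holders={T5,T8}
Final holders: {T5,T8} -> 2 thread(s)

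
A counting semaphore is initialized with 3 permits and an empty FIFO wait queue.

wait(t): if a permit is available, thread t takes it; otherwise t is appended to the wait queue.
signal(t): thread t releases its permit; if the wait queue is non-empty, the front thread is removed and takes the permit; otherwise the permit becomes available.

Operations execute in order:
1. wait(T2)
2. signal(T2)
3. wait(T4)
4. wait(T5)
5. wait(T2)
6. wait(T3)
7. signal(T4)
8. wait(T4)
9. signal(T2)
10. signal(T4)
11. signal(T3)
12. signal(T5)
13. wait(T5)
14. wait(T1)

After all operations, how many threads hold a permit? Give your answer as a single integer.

Step 1: wait(T2) -> count=2 queue=[] holders={T2}
Step 2: signal(T2) -> count=3 queue=[] holders={none}
Step 3: wait(T4) -> count=2 queue=[] holders={T4}
Step 4: wait(T5) -> count=1 queue=[] holders={T4,T5}
Step 5: wait(T2) -> count=0 queue=[] holders={T2,T4,T5}
Step 6: wait(T3) -> count=0 queue=[T3] holders={T2,T4,T5}
Step 7: signal(T4) -> count=0 queue=[] holders={T2,T3,T5}
Step 8: wait(T4) -> count=0 queue=[T4] holders={T2,T3,T5}
Step 9: signal(T2) -> count=0 queue=[] holders={T3,T4,T5}
Step 10: signal(T4) -> count=1 queue=[] holders={T3,T5}
Step 11: signal(T3) -> count=2 queue=[] holders={T5}
Step 12: signal(T5) -> count=3 queue=[] holders={none}
Step 13: wait(T5) -> count=2 queue=[] holders={T5}
Step 14: wait(T1) -> count=1 queue=[] holders={T1,T5}
Final holders: {T1,T5} -> 2 thread(s)

Answer: 2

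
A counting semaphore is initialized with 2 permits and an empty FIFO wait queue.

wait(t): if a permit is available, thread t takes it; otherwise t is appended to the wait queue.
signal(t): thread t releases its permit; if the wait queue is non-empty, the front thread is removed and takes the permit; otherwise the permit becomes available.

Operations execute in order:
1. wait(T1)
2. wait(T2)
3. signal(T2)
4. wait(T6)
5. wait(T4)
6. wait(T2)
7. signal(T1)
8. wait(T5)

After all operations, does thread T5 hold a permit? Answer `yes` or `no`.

Step 1: wait(T1) -> count=1 queue=[] holders={T1}
Step 2: wait(T2) -> count=0 queue=[] holders={T1,T2}
Step 3: signal(T2) -> count=1 queue=[] holders={T1}
Step 4: wait(T6) -> count=0 queue=[] holders={T1,T6}
Step 5: wait(T4) -> count=0 queue=[T4] holders={T1,T6}
Step 6: wait(T2) -> count=0 queue=[T4,T2] holders={T1,T6}
Step 7: signal(T1) -> count=0 queue=[T2] holders={T4,T6}
Step 8: wait(T5) -> count=0 queue=[T2,T5] holders={T4,T6}
Final holders: {T4,T6} -> T5 not in holders

Answer: no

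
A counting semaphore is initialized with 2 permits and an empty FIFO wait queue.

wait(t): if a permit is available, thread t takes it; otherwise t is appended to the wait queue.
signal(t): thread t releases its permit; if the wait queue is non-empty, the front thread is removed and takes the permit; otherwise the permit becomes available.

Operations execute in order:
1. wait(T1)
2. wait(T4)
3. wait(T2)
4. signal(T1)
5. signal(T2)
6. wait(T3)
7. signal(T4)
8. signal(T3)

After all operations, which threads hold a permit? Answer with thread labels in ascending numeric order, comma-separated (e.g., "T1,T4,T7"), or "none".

Answer: none

Derivation:
Step 1: wait(T1) -> count=1 queue=[] holders={T1}
Step 2: wait(T4) -> count=0 queue=[] holders={T1,T4}
Step 3: wait(T2) -> count=0 queue=[T2] holders={T1,T4}
Step 4: signal(T1) -> count=0 queue=[] holders={T2,T4}
Step 5: signal(T2) -> count=1 queue=[] holders={T4}
Step 6: wait(T3) -> count=0 queue=[] holders={T3,T4}
Step 7: signal(T4) -> count=1 queue=[] holders={T3}
Step 8: signal(T3) -> count=2 queue=[] holders={none}
Final holders: none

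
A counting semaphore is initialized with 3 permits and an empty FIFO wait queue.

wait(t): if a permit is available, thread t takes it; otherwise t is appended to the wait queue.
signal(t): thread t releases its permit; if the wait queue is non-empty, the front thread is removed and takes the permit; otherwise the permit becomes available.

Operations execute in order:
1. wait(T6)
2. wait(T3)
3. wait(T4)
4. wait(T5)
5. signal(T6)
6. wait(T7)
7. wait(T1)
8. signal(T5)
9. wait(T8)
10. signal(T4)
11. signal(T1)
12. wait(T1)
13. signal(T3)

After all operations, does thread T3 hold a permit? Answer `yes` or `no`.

Answer: no

Derivation:
Step 1: wait(T6) -> count=2 queue=[] holders={T6}
Step 2: wait(T3) -> count=1 queue=[] holders={T3,T6}
Step 3: wait(T4) -> count=0 queue=[] holders={T3,T4,T6}
Step 4: wait(T5) -> count=0 queue=[T5] holders={T3,T4,T6}
Step 5: signal(T6) -> count=0 queue=[] holders={T3,T4,T5}
Step 6: wait(T7) -> count=0 queue=[T7] holders={T3,T4,T5}
Step 7: wait(T1) -> count=0 queue=[T7,T1] holders={T3,T4,T5}
Step 8: signal(T5) -> count=0 queue=[T1] holders={T3,T4,T7}
Step 9: wait(T8) -> count=0 queue=[T1,T8] holders={T3,T4,T7}
Step 10: signal(T4) -> count=0 queue=[T8] holders={T1,T3,T7}
Step 11: signal(T1) -> count=0 queue=[] holders={T3,T7,T8}
Step 12: wait(T1) -> count=0 queue=[T1] holders={T3,T7,T8}
Step 13: signal(T3) -> count=0 queue=[] holders={T1,T7,T8}
Final holders: {T1,T7,T8} -> T3 not in holders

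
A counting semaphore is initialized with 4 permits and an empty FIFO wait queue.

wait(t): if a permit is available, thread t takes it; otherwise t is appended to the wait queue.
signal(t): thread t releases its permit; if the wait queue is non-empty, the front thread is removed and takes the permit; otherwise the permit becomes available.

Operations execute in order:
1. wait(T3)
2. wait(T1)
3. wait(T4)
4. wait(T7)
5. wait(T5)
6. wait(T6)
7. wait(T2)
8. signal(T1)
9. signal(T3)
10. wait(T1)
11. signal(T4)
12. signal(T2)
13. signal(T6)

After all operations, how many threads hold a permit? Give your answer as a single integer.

Answer: 3

Derivation:
Step 1: wait(T3) -> count=3 queue=[] holders={T3}
Step 2: wait(T1) -> count=2 queue=[] holders={T1,T3}
Step 3: wait(T4) -> count=1 queue=[] holders={T1,T3,T4}
Step 4: wait(T7) -> count=0 queue=[] holders={T1,T3,T4,T7}
Step 5: wait(T5) -> count=0 queue=[T5] holders={T1,T3,T4,T7}
Step 6: wait(T6) -> count=0 queue=[T5,T6] holders={T1,T3,T4,T7}
Step 7: wait(T2) -> count=0 queue=[T5,T6,T2] holders={T1,T3,T4,T7}
Step 8: signal(T1) -> count=0 queue=[T6,T2] holders={T3,T4,T5,T7}
Step 9: signal(T3) -> count=0 queue=[T2] holders={T4,T5,T6,T7}
Step 10: wait(T1) -> count=0 queue=[T2,T1] holders={T4,T5,T6,T7}
Step 11: signal(T4) -> count=0 queue=[T1] holders={T2,T5,T6,T7}
Step 12: signal(T2) -> count=0 queue=[] holders={T1,T5,T6,T7}
Step 13: signal(T6) -> count=1 queue=[] holders={T1,T5,T7}
Final holders: {T1,T5,T7} -> 3 thread(s)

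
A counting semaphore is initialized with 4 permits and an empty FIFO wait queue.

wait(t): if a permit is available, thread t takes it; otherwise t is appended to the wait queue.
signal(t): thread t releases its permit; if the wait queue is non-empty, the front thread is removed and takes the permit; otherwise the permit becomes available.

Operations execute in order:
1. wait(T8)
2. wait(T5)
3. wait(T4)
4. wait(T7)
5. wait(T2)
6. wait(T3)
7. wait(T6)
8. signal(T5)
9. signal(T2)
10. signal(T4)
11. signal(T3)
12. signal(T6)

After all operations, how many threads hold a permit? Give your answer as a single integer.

Step 1: wait(T8) -> count=3 queue=[] holders={T8}
Step 2: wait(T5) -> count=2 queue=[] holders={T5,T8}
Step 3: wait(T4) -> count=1 queue=[] holders={T4,T5,T8}
Step 4: wait(T7) -> count=0 queue=[] holders={T4,T5,T7,T8}
Step 5: wait(T2) -> count=0 queue=[T2] holders={T4,T5,T7,T8}
Step 6: wait(T3) -> count=0 queue=[T2,T3] holders={T4,T5,T7,T8}
Step 7: wait(T6) -> count=0 queue=[T2,T3,T6] holders={T4,T5,T7,T8}
Step 8: signal(T5) -> count=0 queue=[T3,T6] holders={T2,T4,T7,T8}
Step 9: signal(T2) -> count=0 queue=[T6] holders={T3,T4,T7,T8}
Step 10: signal(T4) -> count=0 queue=[] holders={T3,T6,T7,T8}
Step 11: signal(T3) -> count=1 queue=[] holders={T6,T7,T8}
Step 12: signal(T6) -> count=2 queue=[] holders={T7,T8}
Final holders: {T7,T8} -> 2 thread(s)

Answer: 2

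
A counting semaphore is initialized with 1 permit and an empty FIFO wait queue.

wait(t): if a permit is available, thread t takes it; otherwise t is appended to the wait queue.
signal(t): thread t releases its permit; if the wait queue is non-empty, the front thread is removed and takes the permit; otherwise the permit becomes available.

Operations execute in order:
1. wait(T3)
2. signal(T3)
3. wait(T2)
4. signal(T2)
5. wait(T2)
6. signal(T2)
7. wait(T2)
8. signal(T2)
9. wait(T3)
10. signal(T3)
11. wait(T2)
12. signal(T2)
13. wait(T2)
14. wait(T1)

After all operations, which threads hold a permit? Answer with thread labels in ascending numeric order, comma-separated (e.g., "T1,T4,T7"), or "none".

Step 1: wait(T3) -> count=0 queue=[] holders={T3}
Step 2: signal(T3) -> count=1 queue=[] holders={none}
Step 3: wait(T2) -> count=0 queue=[] holders={T2}
Step 4: signal(T2) -> count=1 queue=[] holders={none}
Step 5: wait(T2) -> count=0 queue=[] holders={T2}
Step 6: signal(T2) -> count=1 queue=[] holders={none}
Step 7: wait(T2) -> count=0 queue=[] holders={T2}
Step 8: signal(T2) -> count=1 queue=[] holders={none}
Step 9: wait(T3) -> count=0 queue=[] holders={T3}
Step 10: signal(T3) -> count=1 queue=[] holders={none}
Step 11: wait(T2) -> count=0 queue=[] holders={T2}
Step 12: signal(T2) -> count=1 queue=[] holders={none}
Step 13: wait(T2) -> count=0 queue=[] holders={T2}
Step 14: wait(T1) -> count=0 queue=[T1] holders={T2}
Final holders: T2

Answer: T2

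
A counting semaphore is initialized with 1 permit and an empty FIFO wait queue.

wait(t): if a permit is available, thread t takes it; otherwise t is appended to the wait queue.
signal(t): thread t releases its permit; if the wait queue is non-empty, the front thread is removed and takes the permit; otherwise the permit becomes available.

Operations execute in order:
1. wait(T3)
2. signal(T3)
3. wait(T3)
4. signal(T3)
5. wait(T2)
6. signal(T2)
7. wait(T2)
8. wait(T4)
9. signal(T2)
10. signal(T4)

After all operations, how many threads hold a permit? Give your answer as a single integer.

Answer: 0

Derivation:
Step 1: wait(T3) -> count=0 queue=[] holders={T3}
Step 2: signal(T3) -> count=1 queue=[] holders={none}
Step 3: wait(T3) -> count=0 queue=[] holders={T3}
Step 4: signal(T3) -> count=1 queue=[] holders={none}
Step 5: wait(T2) -> count=0 queue=[] holders={T2}
Step 6: signal(T2) -> count=1 queue=[] holders={none}
Step 7: wait(T2) -> count=0 queue=[] holders={T2}
Step 8: wait(T4) -> count=0 queue=[T4] holders={T2}
Step 9: signal(T2) -> count=0 queue=[] holders={T4}
Step 10: signal(T4) -> count=1 queue=[] holders={none}
Final holders: {none} -> 0 thread(s)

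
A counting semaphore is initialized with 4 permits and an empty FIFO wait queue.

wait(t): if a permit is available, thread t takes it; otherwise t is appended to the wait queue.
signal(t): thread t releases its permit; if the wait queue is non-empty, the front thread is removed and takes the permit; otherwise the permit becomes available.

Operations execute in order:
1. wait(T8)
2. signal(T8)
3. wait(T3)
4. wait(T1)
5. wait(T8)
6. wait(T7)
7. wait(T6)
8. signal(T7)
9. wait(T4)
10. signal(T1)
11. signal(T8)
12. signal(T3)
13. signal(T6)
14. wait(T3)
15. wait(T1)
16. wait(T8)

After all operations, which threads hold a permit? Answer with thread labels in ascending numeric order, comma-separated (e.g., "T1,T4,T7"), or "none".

Step 1: wait(T8) -> count=3 queue=[] holders={T8}
Step 2: signal(T8) -> count=4 queue=[] holders={none}
Step 3: wait(T3) -> count=3 queue=[] holders={T3}
Step 4: wait(T1) -> count=2 queue=[] holders={T1,T3}
Step 5: wait(T8) -> count=1 queue=[] holders={T1,T3,T8}
Step 6: wait(T7) -> count=0 queue=[] holders={T1,T3,T7,T8}
Step 7: wait(T6) -> count=0 queue=[T6] holders={T1,T3,T7,T8}
Step 8: signal(T7) -> count=0 queue=[] holders={T1,T3,T6,T8}
Step 9: wait(T4) -> count=0 queue=[T4] holders={T1,T3,T6,T8}
Step 10: signal(T1) -> count=0 queue=[] holders={T3,T4,T6,T8}
Step 11: signal(T8) -> count=1 queue=[] holders={T3,T4,T6}
Step 12: signal(T3) -> count=2 queue=[] holders={T4,T6}
Step 13: signal(T6) -> count=3 queue=[] holders={T4}
Step 14: wait(T3) -> count=2 queue=[] holders={T3,T4}
Step 15: wait(T1) -> count=1 queue=[] holders={T1,T3,T4}
Step 16: wait(T8) -> count=0 queue=[] holders={T1,T3,T4,T8}
Final holders: T1,T3,T4,T8

Answer: T1,T3,T4,T8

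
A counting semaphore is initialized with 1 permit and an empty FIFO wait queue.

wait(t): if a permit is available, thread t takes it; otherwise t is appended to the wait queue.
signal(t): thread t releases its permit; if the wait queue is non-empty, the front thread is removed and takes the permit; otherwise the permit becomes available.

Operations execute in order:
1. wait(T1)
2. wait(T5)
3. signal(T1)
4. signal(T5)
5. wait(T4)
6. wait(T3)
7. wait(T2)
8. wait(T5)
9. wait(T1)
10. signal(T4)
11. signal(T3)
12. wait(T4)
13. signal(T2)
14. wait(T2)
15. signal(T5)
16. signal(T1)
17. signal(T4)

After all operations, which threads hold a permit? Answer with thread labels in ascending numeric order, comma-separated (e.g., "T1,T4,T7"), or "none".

Step 1: wait(T1) -> count=0 queue=[] holders={T1}
Step 2: wait(T5) -> count=0 queue=[T5] holders={T1}
Step 3: signal(T1) -> count=0 queue=[] holders={T5}
Step 4: signal(T5) -> count=1 queue=[] holders={none}
Step 5: wait(T4) -> count=0 queue=[] holders={T4}
Step 6: wait(T3) -> count=0 queue=[T3] holders={T4}
Step 7: wait(T2) -> count=0 queue=[T3,T2] holders={T4}
Step 8: wait(T5) -> count=0 queue=[T3,T2,T5] holders={T4}
Step 9: wait(T1) -> count=0 queue=[T3,T2,T5,T1] holders={T4}
Step 10: signal(T4) -> count=0 queue=[T2,T5,T1] holders={T3}
Step 11: signal(T3) -> count=0 queue=[T5,T1] holders={T2}
Step 12: wait(T4) -> count=0 queue=[T5,T1,T4] holders={T2}
Step 13: signal(T2) -> count=0 queue=[T1,T4] holders={T5}
Step 14: wait(T2) -> count=0 queue=[T1,T4,T2] holders={T5}
Step 15: signal(T5) -> count=0 queue=[T4,T2] holders={T1}
Step 16: signal(T1) -> count=0 queue=[T2] holders={T4}
Step 17: signal(T4) -> count=0 queue=[] holders={T2}
Final holders: T2

Answer: T2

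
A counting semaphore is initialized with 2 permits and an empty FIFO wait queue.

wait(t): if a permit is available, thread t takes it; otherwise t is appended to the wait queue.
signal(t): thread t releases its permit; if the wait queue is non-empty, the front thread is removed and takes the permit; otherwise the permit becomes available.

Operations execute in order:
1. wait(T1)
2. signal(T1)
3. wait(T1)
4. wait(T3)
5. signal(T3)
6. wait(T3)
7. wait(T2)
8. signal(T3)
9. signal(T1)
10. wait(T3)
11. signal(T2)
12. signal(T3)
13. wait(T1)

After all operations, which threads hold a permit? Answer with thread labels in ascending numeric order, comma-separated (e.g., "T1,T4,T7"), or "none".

Answer: T1

Derivation:
Step 1: wait(T1) -> count=1 queue=[] holders={T1}
Step 2: signal(T1) -> count=2 queue=[] holders={none}
Step 3: wait(T1) -> count=1 queue=[] holders={T1}
Step 4: wait(T3) -> count=0 queue=[] holders={T1,T3}
Step 5: signal(T3) -> count=1 queue=[] holders={T1}
Step 6: wait(T3) -> count=0 queue=[] holders={T1,T3}
Step 7: wait(T2) -> count=0 queue=[T2] holders={T1,T3}
Step 8: signal(T3) -> count=0 queue=[] holders={T1,T2}
Step 9: signal(T1) -> count=1 queue=[] holders={T2}
Step 10: wait(T3) -> count=0 queue=[] holders={T2,T3}
Step 11: signal(T2) -> count=1 queue=[] holders={T3}
Step 12: signal(T3) -> count=2 queue=[] holders={none}
Step 13: wait(T1) -> count=1 queue=[] holders={T1}
Final holders: T1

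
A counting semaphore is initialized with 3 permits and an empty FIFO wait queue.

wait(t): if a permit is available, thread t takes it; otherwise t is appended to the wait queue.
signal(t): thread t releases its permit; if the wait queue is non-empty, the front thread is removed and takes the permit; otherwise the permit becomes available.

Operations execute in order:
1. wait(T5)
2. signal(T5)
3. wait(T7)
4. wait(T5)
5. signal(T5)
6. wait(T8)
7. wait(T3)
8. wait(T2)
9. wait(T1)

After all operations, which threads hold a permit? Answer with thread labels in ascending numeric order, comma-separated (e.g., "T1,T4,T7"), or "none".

Answer: T3,T7,T8

Derivation:
Step 1: wait(T5) -> count=2 queue=[] holders={T5}
Step 2: signal(T5) -> count=3 queue=[] holders={none}
Step 3: wait(T7) -> count=2 queue=[] holders={T7}
Step 4: wait(T5) -> count=1 queue=[] holders={T5,T7}
Step 5: signal(T5) -> count=2 queue=[] holders={T7}
Step 6: wait(T8) -> count=1 queue=[] holders={T7,T8}
Step 7: wait(T3) -> count=0 queue=[] holders={T3,T7,T8}
Step 8: wait(T2) -> count=0 queue=[T2] holders={T3,T7,T8}
Step 9: wait(T1) -> count=0 queue=[T2,T1] holders={T3,T7,T8}
Final holders: T3,T7,T8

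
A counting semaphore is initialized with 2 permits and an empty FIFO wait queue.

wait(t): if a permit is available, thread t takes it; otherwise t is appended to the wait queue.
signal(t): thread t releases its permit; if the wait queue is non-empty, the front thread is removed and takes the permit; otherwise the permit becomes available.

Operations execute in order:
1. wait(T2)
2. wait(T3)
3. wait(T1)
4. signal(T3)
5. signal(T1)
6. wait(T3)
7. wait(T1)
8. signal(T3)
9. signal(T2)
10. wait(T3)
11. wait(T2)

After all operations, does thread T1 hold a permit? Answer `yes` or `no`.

Answer: yes

Derivation:
Step 1: wait(T2) -> count=1 queue=[] holders={T2}
Step 2: wait(T3) -> count=0 queue=[] holders={T2,T3}
Step 3: wait(T1) -> count=0 queue=[T1] holders={T2,T3}
Step 4: signal(T3) -> count=0 queue=[] holders={T1,T2}
Step 5: signal(T1) -> count=1 queue=[] holders={T2}
Step 6: wait(T3) -> count=0 queue=[] holders={T2,T3}
Step 7: wait(T1) -> count=0 queue=[T1] holders={T2,T3}
Step 8: signal(T3) -> count=0 queue=[] holders={T1,T2}
Step 9: signal(T2) -> count=1 queue=[] holders={T1}
Step 10: wait(T3) -> count=0 queue=[] holders={T1,T3}
Step 11: wait(T2) -> count=0 queue=[T2] holders={T1,T3}
Final holders: {T1,T3} -> T1 in holders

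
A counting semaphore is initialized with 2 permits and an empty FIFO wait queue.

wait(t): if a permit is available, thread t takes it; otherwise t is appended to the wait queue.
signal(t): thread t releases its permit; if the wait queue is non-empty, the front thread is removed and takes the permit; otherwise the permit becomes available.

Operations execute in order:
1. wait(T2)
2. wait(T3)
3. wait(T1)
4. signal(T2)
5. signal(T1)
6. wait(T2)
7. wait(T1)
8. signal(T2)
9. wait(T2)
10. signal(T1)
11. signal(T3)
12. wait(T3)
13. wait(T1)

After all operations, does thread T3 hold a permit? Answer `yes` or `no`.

Step 1: wait(T2) -> count=1 queue=[] holders={T2}
Step 2: wait(T3) -> count=0 queue=[] holders={T2,T3}
Step 3: wait(T1) -> count=0 queue=[T1] holders={T2,T3}
Step 4: signal(T2) -> count=0 queue=[] holders={T1,T3}
Step 5: signal(T1) -> count=1 queue=[] holders={T3}
Step 6: wait(T2) -> count=0 queue=[] holders={T2,T3}
Step 7: wait(T1) -> count=0 queue=[T1] holders={T2,T3}
Step 8: signal(T2) -> count=0 queue=[] holders={T1,T3}
Step 9: wait(T2) -> count=0 queue=[T2] holders={T1,T3}
Step 10: signal(T1) -> count=0 queue=[] holders={T2,T3}
Step 11: signal(T3) -> count=1 queue=[] holders={T2}
Step 12: wait(T3) -> count=0 queue=[] holders={T2,T3}
Step 13: wait(T1) -> count=0 queue=[T1] holders={T2,T3}
Final holders: {T2,T3} -> T3 in holders

Answer: yes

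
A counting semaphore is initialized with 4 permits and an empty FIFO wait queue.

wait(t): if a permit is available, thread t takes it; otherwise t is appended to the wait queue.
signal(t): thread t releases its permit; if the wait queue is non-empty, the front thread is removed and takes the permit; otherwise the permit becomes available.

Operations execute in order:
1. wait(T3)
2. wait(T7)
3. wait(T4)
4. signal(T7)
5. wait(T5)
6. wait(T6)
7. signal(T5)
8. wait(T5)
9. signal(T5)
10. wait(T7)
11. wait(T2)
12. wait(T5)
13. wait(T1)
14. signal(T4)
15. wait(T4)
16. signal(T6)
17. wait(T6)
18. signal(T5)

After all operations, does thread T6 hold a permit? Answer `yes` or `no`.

Answer: no

Derivation:
Step 1: wait(T3) -> count=3 queue=[] holders={T3}
Step 2: wait(T7) -> count=2 queue=[] holders={T3,T7}
Step 3: wait(T4) -> count=1 queue=[] holders={T3,T4,T7}
Step 4: signal(T7) -> count=2 queue=[] holders={T3,T4}
Step 5: wait(T5) -> count=1 queue=[] holders={T3,T4,T5}
Step 6: wait(T6) -> count=0 queue=[] holders={T3,T4,T5,T6}
Step 7: signal(T5) -> count=1 queue=[] holders={T3,T4,T6}
Step 8: wait(T5) -> count=0 queue=[] holders={T3,T4,T5,T6}
Step 9: signal(T5) -> count=1 queue=[] holders={T3,T4,T6}
Step 10: wait(T7) -> count=0 queue=[] holders={T3,T4,T6,T7}
Step 11: wait(T2) -> count=0 queue=[T2] holders={T3,T4,T6,T7}
Step 12: wait(T5) -> count=0 queue=[T2,T5] holders={T3,T4,T6,T7}
Step 13: wait(T1) -> count=0 queue=[T2,T5,T1] holders={T3,T4,T6,T7}
Step 14: signal(T4) -> count=0 queue=[T5,T1] holders={T2,T3,T6,T7}
Step 15: wait(T4) -> count=0 queue=[T5,T1,T4] holders={T2,T3,T6,T7}
Step 16: signal(T6) -> count=0 queue=[T1,T4] holders={T2,T3,T5,T7}
Step 17: wait(T6) -> count=0 queue=[T1,T4,T6] holders={T2,T3,T5,T7}
Step 18: signal(T5) -> count=0 queue=[T4,T6] holders={T1,T2,T3,T7}
Final holders: {T1,T2,T3,T7} -> T6 not in holders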